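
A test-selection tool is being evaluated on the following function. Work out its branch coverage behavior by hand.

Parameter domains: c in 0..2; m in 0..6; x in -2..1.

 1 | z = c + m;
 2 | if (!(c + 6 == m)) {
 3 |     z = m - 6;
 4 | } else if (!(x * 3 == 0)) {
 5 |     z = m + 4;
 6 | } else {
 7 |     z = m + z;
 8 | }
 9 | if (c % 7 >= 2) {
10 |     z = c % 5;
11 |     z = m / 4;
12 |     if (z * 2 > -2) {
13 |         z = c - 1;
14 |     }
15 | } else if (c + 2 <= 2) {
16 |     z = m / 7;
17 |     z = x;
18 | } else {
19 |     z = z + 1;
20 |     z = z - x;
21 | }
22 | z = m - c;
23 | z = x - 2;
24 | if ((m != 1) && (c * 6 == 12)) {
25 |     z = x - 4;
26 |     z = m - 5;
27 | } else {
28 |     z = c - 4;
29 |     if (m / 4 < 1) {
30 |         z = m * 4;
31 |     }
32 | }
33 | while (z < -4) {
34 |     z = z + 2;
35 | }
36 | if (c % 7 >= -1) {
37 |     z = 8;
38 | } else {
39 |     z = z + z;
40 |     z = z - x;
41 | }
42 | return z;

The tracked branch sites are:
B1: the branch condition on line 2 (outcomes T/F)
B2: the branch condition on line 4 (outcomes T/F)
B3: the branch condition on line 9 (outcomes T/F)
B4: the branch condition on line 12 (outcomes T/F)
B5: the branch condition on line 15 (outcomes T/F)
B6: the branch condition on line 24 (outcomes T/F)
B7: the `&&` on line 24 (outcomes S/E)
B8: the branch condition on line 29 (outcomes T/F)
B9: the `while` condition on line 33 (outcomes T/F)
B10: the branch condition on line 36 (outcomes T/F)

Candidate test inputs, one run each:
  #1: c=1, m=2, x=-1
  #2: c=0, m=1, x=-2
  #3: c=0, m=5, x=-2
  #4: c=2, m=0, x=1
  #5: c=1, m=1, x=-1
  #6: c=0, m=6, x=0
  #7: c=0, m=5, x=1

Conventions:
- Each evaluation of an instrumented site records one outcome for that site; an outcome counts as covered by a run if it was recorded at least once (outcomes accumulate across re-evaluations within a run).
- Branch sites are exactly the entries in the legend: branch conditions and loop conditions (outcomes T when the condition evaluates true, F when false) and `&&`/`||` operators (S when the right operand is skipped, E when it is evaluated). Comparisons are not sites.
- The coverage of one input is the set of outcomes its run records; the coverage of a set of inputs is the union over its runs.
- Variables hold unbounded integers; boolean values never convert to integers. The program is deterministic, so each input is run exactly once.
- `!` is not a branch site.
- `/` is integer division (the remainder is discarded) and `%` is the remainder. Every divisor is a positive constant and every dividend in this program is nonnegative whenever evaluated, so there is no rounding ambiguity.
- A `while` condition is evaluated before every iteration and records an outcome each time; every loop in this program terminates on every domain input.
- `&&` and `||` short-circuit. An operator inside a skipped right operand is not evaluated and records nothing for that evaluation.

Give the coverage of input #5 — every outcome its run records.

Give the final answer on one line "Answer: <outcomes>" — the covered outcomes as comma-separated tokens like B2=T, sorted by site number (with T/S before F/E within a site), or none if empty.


Running input #5 (c=1, m=1, x=-1), event by event:
  B1->T, B3->F, B5->F, B7->S, B6->F, B8->T, B9->F, B10->T
collecting distinct outcomes: B1=T, B3=F, B5=F, B6=F, B7=S, B8=T, B9=F, B10=T
Answer: B1=T, B3=F, B5=F, B6=F, B7=S, B8=T, B9=F, B10=T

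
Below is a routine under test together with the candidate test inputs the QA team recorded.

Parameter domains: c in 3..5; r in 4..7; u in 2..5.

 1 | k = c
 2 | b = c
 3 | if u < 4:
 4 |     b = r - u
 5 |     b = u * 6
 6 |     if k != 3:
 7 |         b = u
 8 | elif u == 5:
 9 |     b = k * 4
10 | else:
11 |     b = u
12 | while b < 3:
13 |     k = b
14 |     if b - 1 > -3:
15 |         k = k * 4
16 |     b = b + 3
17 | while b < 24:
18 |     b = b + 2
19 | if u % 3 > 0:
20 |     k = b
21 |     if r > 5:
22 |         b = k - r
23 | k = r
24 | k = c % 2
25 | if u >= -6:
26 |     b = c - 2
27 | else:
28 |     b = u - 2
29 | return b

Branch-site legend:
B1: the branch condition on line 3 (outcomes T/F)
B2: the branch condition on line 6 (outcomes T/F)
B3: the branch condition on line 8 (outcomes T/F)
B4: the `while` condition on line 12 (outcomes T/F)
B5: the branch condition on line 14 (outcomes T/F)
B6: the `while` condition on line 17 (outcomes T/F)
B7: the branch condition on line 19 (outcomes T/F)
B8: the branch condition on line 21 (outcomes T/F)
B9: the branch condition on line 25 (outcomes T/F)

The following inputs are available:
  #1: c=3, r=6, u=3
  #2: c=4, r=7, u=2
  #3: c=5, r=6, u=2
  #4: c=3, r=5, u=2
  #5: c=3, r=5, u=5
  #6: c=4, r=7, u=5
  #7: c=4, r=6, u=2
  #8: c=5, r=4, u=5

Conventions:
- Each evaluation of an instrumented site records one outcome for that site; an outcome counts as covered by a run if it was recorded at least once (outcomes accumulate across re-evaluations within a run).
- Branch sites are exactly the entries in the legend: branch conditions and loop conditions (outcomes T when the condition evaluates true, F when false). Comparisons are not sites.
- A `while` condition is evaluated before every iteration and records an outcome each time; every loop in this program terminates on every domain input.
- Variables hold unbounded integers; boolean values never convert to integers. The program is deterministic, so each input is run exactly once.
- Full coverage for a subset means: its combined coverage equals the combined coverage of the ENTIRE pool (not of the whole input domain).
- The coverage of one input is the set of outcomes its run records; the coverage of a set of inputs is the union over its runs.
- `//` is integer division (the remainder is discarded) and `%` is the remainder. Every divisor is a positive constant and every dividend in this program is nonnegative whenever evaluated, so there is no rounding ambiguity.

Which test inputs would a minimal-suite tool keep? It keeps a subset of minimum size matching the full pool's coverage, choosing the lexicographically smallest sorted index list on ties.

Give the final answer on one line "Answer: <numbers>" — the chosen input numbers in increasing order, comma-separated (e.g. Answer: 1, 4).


test 1 (c=3, r=6, u=3) fires B1->T, B2->F, B4->F, B6->T, B6->T, B6->T, B6->F, B7->F, B9->T; hits B1=T, B2=F, B4=F, B6=T, B6=F, B7=F, B9=T
test 2 (c=4, r=7, u=2) fires B1->T, B2->T, B4->T, B5->T, B4->F, B6->T, B6->T, B6->T, B6->T, B6->T, B6->T, B6->T, B6->T, B6->T, ...; hits B1=T, B2=T, B4=T, B4=F, B5=T, B6=T, B6=F, B7=T, B8=T, B9=T
test 3 (c=5, r=6, u=2) fires B1->T, B2->T, B4->T, B5->T, B4->F, B6->T, B6->T, B6->T, B6->T, B6->T, B6->T, B6->T, B6->T, B6->T, ...; hits B1=T, B2=T, B4=T, B4=F, B5=T, B6=T, B6=F, B7=T, B8=T, B9=T
test 4 (c=3, r=5, u=2) fires B1->T, B2->F, B4->F, B6->T, B6->T, B6->T, B6->T, B6->T, B6->T, B6->F, B7->T, B8->F, B9->T; hits B1=T, B2=F, B4=F, B6=T, B6=F, B7=T, B8=F, B9=T
test 5 (c=3, r=5, u=5) fires B1->F, B3->T, B4->F, B6->T, B6->T, B6->T, B6->T, B6->T, B6->T, B6->F, B7->T, B8->F, B9->T; hits B1=F, B3=T, B4=F, B6=T, B6=F, B7=T, B8=F, B9=T
test 6 (c=4, r=7, u=5) fires B1->F, B3->T, B4->F, B6->T, B6->T, B6->T, B6->T, B6->F, B7->T, B8->T, B9->T; hits B1=F, B3=T, B4=F, B6=T, B6=F, B7=T, B8=T, B9=T
test 7 (c=4, r=6, u=2) fires B1->T, B2->T, B4->T, B5->T, B4->F, B6->T, B6->T, B6->T, B6->T, B6->T, B6->T, B6->T, B6->T, B6->T, ...; hits B1=T, B2=T, B4=T, B4=F, B5=T, B6=T, B6=F, B7=T, B8=T, B9=T
test 8 (c=5, r=4, u=5) fires B1->F, B3->T, B4->F, B6->T, B6->T, B6->F, B7->T, B8->F, B9->T; hits B1=F, B3=T, B4=F, B6=T, B6=F, B7=T, B8=F, B9=T
the full pool covers 15 outcomes: B1=T, B1=F, B2=T, B2=F, B3=T, B4=T, B4=F, B5=T, B6=T, B6=F, B7=T, B7=F, B8=T, B8=F, B9=T
no size-1 subset reaches all 15 outcomes (best union: 10/15)
no size-2 subset reaches all 15 outcomes (best union: 13/15)
inputs {1, 2, 5} (size 3) cover everything; no size-3 subset with a lexicographically smaller index list covers all 15
Answer: 1, 2, 5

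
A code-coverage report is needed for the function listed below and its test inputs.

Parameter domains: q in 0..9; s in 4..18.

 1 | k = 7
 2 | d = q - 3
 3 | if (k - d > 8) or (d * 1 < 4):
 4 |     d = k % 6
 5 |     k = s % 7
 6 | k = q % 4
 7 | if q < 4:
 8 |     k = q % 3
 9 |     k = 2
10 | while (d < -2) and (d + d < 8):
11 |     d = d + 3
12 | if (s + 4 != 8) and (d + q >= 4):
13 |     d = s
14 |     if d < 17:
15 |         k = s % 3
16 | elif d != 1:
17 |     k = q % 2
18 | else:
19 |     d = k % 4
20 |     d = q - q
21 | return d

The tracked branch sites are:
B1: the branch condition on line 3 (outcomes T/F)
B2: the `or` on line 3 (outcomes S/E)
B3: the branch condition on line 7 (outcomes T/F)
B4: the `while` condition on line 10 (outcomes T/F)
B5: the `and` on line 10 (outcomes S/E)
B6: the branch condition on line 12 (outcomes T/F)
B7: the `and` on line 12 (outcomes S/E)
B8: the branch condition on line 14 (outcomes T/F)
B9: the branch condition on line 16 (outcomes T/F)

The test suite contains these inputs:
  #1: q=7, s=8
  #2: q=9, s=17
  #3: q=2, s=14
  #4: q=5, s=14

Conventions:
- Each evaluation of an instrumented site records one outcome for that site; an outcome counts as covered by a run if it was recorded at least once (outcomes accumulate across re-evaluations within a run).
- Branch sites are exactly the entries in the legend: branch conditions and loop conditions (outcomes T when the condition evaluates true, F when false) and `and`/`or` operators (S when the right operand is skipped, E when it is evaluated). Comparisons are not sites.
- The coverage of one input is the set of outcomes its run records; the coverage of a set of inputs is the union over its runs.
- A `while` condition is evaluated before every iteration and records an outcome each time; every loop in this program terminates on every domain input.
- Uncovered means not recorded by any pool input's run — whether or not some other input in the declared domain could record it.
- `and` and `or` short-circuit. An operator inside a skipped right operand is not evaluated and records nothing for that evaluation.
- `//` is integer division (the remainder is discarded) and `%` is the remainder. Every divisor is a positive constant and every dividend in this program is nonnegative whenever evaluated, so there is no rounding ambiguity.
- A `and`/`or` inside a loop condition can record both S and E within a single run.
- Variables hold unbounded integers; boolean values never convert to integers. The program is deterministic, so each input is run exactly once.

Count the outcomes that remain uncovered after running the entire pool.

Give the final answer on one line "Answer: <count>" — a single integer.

#1 (q=7, s=8) -> covered: B1=F, B2=E, B3=F, B4=F, B5=S, B6=T, B7=E, B8=T
#2 (q=9, s=17) -> covered: B1=F, B2=E, B3=F, B4=F, B5=S, B6=T, B7=E, B8=F
#3 (q=2, s=14) -> covered: B1=T, B2=E, B3=T, B4=F, B5=S, B6=F, B7=E, B9=F
#4 (q=5, s=14) -> covered: B1=T, B2=E, B3=F, B4=F, B5=S, B6=T, B7=E, B8=T
union over the pool: B1=T, B1=F, B2=E, B3=T, B3=F, B4=F, B5=S, B6=T, B6=F, B7=E, B8=T, B8=F, B9=F
uncovered (5 of 18): B2=S, B4=T, B5=E, B7=S, B9=T

Answer: 5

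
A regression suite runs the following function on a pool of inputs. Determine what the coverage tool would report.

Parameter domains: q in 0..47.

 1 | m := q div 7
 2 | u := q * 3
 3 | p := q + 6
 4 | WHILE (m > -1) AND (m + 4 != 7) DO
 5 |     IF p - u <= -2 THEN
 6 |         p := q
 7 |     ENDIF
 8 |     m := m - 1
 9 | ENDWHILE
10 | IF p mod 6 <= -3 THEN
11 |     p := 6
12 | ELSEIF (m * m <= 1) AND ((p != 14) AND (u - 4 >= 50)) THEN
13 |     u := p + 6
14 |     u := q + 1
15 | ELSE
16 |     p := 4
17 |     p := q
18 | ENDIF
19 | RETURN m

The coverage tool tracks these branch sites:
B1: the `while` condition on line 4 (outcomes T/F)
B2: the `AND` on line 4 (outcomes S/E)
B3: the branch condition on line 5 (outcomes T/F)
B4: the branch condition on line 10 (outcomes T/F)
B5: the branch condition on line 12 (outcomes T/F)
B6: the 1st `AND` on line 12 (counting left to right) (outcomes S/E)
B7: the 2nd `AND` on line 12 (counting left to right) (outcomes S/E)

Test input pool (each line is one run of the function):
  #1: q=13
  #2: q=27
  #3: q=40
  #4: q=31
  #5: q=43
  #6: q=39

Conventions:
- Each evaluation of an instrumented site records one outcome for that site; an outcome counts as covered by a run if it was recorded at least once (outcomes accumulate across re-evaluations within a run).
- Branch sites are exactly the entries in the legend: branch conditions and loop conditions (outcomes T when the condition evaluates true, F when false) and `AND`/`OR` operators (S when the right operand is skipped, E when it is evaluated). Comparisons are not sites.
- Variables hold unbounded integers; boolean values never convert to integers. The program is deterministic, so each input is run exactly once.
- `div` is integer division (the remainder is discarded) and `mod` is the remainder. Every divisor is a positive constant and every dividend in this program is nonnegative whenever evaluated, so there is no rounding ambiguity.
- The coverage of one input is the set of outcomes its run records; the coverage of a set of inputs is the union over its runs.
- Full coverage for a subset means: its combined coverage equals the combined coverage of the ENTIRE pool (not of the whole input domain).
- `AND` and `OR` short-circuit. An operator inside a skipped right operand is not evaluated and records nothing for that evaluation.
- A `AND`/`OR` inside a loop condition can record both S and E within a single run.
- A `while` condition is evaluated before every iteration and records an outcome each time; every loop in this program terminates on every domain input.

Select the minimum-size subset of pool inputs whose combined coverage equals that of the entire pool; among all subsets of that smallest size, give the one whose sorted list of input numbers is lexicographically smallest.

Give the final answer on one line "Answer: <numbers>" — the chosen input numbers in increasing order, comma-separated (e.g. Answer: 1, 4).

input #1 (q=13): covers B1=T, B1=F, B2=S, B2=E, B3=T, B4=F, B5=F, B6=E, B7=E
input #2 (q=27): covers B1=F, B2=E, B4=F, B5=F, B6=S
input #3 (q=40): covers B1=T, B1=F, B2=E, B3=T, B4=F, B5=F, B6=S
input #4 (q=31): covers B1=T, B1=F, B2=E, B3=T, B4=F, B5=F, B6=S
input #5 (q=43): covers B1=T, B1=F, B2=E, B3=T, B4=F, B5=F, B6=S
input #6 (q=39): covers B1=T, B1=F, B2=E, B3=T, B4=F, B5=F, B6=S
union over all inputs: B1=T, B1=F, B2=S, B2=E, B3=T, B4=F, B5=F, B6=S, B6=E, B7=E (10 outcomes)
every size-1 subset falls short of the 10 outcomes (best: 9/10)
size 2: inputs {1, 2} cover all 10 outcomes, and no lexicographically smaller subset of this size does

Answer: 1, 2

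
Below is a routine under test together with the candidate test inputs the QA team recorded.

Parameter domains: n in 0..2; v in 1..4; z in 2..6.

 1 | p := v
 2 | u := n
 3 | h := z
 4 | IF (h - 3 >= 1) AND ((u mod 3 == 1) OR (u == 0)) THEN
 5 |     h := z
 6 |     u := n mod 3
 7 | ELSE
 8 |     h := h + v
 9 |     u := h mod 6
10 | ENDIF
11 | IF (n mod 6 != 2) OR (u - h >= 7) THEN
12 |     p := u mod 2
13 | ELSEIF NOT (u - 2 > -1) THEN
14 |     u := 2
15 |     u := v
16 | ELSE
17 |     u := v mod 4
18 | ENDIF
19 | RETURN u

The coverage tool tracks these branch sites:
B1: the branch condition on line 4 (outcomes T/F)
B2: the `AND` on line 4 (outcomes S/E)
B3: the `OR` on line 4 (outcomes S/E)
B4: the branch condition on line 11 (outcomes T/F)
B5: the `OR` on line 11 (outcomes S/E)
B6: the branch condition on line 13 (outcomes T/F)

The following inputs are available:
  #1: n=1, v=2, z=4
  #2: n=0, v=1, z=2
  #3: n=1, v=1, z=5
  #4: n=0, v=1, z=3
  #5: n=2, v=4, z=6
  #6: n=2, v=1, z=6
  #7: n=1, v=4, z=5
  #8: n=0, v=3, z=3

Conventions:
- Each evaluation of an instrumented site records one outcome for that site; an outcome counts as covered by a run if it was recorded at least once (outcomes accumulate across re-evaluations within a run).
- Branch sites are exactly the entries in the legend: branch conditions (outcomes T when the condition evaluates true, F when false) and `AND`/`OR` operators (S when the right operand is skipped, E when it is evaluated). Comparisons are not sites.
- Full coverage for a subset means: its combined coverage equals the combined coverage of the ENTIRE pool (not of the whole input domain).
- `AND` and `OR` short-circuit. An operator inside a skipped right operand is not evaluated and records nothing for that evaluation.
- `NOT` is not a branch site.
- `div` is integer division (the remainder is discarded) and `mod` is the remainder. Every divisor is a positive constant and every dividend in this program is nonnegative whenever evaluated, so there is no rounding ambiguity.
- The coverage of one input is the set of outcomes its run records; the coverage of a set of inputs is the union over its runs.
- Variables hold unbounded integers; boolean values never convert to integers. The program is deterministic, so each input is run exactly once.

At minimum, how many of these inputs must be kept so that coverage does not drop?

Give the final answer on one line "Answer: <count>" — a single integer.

#1 (n=1, v=2, z=4) -> B2->E, B3->S, B1->T, B5->S, B4->T; covered: B1=T, B2=E, B3=S, B4=T, B5=S
#2 (n=0, v=1, z=2) -> B2->S, B1->F, B5->S, B4->T; covered: B1=F, B2=S, B4=T, B5=S
#3 (n=1, v=1, z=5) -> B2->E, B3->S, B1->T, B5->S, B4->T; covered: B1=T, B2=E, B3=S, B4=T, B5=S
#4 (n=0, v=1, z=3) -> B2->S, B1->F, B5->S, B4->T; covered: B1=F, B2=S, B4=T, B5=S
#5 (n=2, v=4, z=6) -> B2->E, B3->E, B1->F, B5->E, B4->F, B6->F; covered: B1=F, B2=E, B3=E, B4=F, B5=E, B6=F
#6 (n=2, v=1, z=6) -> B2->E, B3->E, B1->F, B5->E, B4->F, B6->T; covered: B1=F, B2=E, B3=E, B4=F, B5=E, B6=T
#7 (n=1, v=4, z=5) -> B2->E, B3->S, B1->T, B5->S, B4->T; covered: B1=T, B2=E, B3=S, B4=T, B5=S
#8 (n=0, v=3, z=3) -> B2->S, B1->F, B5->S, B4->T; covered: B1=F, B2=S, B4=T, B5=S
the full pool covers 12 outcomes: B1=T, B1=F, B2=S, B2=E, B3=S, B3=E, B4=T, B4=F, B5=S, B5=E, B6=T, B6=F
every size-1 subset falls short of the 12 outcomes (best: 6/12)
every size-2 subset falls short of the 12 outcomes (best: 10/12)
every size-3 subset falls short of the 12 outcomes (best: 11/12)
inputs {1, 2, 5, 6} (size 4) cover everything; no size-4 subset with a lexicographically smaller index list covers all 12

Answer: 4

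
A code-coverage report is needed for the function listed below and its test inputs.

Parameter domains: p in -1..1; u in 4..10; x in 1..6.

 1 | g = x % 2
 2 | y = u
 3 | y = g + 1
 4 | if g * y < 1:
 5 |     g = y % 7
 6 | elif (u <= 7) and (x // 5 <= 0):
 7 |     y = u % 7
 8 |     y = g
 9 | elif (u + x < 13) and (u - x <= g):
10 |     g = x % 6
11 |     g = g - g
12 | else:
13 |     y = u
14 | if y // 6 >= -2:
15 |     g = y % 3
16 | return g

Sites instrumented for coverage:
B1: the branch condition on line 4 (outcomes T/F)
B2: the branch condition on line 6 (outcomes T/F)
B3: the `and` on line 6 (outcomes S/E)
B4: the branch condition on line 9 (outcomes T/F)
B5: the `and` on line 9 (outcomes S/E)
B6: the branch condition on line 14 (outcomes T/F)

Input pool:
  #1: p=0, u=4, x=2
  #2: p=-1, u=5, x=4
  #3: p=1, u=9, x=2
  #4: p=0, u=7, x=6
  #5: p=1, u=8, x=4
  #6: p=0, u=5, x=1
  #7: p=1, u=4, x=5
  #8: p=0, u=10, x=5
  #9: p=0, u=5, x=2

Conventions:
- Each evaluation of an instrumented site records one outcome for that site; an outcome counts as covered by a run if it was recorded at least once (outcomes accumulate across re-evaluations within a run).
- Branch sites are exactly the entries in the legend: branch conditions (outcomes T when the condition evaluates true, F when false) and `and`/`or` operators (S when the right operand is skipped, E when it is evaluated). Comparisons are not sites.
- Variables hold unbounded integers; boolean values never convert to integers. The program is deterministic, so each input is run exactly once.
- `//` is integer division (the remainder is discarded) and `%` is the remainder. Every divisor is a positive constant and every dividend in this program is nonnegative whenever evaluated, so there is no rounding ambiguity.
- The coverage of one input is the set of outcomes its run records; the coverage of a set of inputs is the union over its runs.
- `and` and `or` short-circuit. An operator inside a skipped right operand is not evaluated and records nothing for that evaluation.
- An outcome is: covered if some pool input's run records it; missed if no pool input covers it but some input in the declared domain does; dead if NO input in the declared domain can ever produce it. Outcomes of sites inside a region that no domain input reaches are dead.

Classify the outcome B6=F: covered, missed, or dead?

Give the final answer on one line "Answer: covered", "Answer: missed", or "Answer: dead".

no pool input records B6=F
checking all 126 inputs in the declared domain: B6=F is never recorded -> dead

Answer: dead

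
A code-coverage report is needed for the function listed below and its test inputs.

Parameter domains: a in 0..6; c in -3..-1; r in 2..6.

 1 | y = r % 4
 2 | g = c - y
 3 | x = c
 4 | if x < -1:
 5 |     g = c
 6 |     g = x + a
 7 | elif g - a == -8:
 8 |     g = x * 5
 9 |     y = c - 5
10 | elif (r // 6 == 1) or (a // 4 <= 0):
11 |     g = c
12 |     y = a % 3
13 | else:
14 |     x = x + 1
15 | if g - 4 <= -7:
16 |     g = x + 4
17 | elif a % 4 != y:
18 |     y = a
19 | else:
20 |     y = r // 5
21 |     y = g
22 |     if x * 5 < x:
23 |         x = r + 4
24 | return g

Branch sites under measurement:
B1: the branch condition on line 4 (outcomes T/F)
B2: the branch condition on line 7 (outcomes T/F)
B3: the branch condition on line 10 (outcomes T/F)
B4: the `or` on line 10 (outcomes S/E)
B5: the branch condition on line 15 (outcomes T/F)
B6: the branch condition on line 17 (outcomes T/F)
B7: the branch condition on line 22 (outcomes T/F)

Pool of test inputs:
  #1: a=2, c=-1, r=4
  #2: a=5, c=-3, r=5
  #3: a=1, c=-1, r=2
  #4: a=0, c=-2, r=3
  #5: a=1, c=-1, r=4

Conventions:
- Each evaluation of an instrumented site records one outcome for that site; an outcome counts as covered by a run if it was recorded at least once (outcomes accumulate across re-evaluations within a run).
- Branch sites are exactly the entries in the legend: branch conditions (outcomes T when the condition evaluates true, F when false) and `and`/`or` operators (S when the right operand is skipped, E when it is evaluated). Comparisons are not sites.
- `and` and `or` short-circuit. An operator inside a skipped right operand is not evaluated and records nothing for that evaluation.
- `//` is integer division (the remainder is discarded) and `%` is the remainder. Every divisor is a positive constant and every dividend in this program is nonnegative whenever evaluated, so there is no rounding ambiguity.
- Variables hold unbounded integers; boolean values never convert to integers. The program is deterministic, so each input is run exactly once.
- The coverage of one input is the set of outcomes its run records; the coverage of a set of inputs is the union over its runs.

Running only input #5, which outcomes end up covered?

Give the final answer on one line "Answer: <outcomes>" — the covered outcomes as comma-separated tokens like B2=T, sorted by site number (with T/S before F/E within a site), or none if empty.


Event log for input #5 (a=1, c=-1, r=4):
  B1->F, B2->F, B4->E, B3->T, B5->F, B6->F, B7->T
distinct outcomes covered: B1=F, B2=F, B3=T, B4=E, B5=F, B6=F, B7=T
Answer: B1=F, B2=F, B3=T, B4=E, B5=F, B6=F, B7=T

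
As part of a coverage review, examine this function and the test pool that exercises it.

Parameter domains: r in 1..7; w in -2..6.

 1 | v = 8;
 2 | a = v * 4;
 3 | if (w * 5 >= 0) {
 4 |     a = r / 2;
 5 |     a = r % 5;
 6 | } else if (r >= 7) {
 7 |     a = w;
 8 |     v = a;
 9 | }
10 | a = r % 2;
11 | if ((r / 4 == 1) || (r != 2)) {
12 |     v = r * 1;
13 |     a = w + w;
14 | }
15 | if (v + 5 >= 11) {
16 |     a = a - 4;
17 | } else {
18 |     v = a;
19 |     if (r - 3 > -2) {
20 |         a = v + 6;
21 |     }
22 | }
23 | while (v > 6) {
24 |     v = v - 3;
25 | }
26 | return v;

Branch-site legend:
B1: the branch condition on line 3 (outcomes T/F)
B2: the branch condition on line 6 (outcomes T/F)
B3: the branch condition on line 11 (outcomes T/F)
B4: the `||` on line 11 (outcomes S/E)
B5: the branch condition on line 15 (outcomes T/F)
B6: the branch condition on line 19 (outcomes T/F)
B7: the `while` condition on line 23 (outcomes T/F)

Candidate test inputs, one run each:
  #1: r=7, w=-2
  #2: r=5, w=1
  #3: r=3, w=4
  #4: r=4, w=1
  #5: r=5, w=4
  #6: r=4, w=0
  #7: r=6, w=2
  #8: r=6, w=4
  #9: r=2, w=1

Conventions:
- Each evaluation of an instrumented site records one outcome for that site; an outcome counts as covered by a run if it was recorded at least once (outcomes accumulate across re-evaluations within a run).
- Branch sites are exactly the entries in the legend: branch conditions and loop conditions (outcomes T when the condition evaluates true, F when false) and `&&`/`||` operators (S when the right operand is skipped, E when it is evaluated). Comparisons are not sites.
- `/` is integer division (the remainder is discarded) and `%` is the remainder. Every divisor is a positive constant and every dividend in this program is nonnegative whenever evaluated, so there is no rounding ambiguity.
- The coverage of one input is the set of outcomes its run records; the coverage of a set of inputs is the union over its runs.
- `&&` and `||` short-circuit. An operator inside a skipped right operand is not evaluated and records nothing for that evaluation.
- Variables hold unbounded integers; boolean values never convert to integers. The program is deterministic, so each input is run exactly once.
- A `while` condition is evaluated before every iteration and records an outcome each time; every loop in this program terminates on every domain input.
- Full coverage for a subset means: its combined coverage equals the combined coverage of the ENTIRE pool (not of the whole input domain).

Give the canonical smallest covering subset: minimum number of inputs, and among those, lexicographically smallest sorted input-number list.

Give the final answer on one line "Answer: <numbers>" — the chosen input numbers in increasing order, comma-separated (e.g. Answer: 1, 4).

test 1 (r=7, w=-2) fires B1->F, B2->T, B4->S, B3->T, B5->T, B7->T, B7->F; hits B1=F, B2=T, B3=T, B4=S, B5=T, B7=T, B7=F
test 2 (r=5, w=1) fires B1->T, B4->S, B3->T, B5->F, B6->T, B7->F; hits B1=T, B3=T, B4=S, B5=F, B6=T, B7=F
test 3 (r=3, w=4) fires B1->T, B4->E, B3->T, B5->F, B6->T, B7->T, B7->F; hits B1=T, B3=T, B4=E, B5=F, B6=T, B7=T, B7=F
test 4 (r=4, w=1) fires B1->T, B4->S, B3->T, B5->F, B6->T, B7->F; hits B1=T, B3=T, B4=S, B5=F, B6=T, B7=F
test 5 (r=5, w=4) fires B1->T, B4->S, B3->T, B5->F, B6->T, B7->T, B7->F; hits B1=T, B3=T, B4=S, B5=F, B6=T, B7=T, B7=F
test 6 (r=4, w=0) fires B1->T, B4->S, B3->T, B5->F, B6->T, B7->F; hits B1=T, B3=T, B4=S, B5=F, B6=T, B7=F
test 7 (r=6, w=2) fires B1->T, B4->S, B3->T, B5->T, B7->F; hits B1=T, B3=T, B4=S, B5=T, B7=F
test 8 (r=6, w=4) fires B1->T, B4->S, B3->T, B5->T, B7->F; hits B1=T, B3=T, B4=S, B5=T, B7=F
test 9 (r=2, w=1) fires B1->T, B4->E, B3->F, B5->T, B7->T, B7->F; hits B1=T, B3=F, B4=E, B5=T, B7=T, B7=F
the full pool covers 12 outcomes: B1=T, B1=F, B2=T, B3=T, B3=F, B4=S, B4=E, B5=T, B5=F, B6=T, B7=T, B7=F
checked all size-1 subsets: none covers 12 outcomes (max 7/12)
checked all size-2 subsets: none covers 12 outcomes (max 11/12)
the canonical winner is {1, 2, 9}: size 3, full 12-outcome coverage, earliest index list among size-3 covers

Answer: 1, 2, 9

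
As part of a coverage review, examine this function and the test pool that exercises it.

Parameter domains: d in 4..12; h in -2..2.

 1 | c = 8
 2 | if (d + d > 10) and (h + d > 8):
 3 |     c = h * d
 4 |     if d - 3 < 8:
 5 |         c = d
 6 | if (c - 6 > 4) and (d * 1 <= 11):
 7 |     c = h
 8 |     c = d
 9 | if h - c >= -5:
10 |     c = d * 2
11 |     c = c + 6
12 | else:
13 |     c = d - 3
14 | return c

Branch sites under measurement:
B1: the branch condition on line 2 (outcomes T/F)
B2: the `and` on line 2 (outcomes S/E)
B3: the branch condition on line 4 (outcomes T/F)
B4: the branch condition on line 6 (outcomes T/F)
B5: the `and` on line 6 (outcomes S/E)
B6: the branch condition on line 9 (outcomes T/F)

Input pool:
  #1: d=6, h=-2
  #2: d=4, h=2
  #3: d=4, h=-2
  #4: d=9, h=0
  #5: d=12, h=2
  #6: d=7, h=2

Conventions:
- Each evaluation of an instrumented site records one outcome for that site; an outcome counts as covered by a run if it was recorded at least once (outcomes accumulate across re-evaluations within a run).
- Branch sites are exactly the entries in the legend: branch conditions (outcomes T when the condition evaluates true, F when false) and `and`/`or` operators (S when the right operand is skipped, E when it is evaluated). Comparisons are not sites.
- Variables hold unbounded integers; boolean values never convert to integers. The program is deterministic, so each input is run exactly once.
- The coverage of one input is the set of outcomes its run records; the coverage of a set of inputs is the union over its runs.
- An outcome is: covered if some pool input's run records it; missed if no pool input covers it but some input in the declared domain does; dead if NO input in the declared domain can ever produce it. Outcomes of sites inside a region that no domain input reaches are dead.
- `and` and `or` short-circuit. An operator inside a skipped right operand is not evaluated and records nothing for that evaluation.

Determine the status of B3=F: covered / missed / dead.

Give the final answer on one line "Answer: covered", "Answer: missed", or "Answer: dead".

B3=F is recorded by pool input(s) 5 -> covered

Answer: covered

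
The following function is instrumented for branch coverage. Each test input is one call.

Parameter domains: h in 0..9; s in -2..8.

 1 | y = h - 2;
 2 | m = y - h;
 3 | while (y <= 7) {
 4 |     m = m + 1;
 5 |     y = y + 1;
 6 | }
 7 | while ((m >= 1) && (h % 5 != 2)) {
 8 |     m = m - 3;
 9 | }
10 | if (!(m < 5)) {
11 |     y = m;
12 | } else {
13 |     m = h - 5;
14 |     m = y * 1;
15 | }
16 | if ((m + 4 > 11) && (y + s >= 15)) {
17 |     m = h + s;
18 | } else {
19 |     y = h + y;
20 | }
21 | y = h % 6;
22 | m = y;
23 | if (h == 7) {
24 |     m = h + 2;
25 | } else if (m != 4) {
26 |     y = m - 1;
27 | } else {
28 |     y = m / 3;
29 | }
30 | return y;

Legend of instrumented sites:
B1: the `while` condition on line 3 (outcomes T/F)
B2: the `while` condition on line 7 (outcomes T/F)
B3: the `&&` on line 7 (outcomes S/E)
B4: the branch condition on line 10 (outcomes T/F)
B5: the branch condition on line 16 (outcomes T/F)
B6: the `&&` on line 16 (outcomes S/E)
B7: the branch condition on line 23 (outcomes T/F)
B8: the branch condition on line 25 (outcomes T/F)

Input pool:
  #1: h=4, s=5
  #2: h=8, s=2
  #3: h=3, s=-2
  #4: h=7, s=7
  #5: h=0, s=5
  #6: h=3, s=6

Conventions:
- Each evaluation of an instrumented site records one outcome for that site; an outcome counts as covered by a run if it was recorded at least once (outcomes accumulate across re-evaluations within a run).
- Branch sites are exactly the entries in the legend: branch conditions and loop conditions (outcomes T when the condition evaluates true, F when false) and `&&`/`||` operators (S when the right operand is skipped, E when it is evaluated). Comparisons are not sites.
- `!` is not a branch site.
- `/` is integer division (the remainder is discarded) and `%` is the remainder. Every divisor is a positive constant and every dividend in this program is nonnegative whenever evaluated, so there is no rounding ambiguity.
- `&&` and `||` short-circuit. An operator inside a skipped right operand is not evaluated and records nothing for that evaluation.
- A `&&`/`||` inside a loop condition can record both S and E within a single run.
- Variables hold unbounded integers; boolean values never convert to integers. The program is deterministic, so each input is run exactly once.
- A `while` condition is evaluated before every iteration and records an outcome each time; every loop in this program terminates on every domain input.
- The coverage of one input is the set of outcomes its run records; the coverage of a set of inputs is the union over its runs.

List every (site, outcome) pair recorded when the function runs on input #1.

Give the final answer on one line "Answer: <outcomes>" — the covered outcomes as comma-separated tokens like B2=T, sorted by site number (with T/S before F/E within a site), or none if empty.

Tracing the run of input #1 (h=4, s=5):
  B1->T, B1->T, B1->T, B1->T, B1->T, B1->T, B1->F, B3->E, B2->T, B3->E
  B2->T, B3->S, B2->F, B4->F, B6->E, B5->F, B7->F, B8->F
collecting distinct outcomes: B1=T, B1=F, B2=T, B2=F, B3=S, B3=E, B4=F, B5=F, B6=E, B7=F, B8=F

Answer: B1=T, B1=F, B2=T, B2=F, B3=S, B3=E, B4=F, B5=F, B6=E, B7=F, B8=F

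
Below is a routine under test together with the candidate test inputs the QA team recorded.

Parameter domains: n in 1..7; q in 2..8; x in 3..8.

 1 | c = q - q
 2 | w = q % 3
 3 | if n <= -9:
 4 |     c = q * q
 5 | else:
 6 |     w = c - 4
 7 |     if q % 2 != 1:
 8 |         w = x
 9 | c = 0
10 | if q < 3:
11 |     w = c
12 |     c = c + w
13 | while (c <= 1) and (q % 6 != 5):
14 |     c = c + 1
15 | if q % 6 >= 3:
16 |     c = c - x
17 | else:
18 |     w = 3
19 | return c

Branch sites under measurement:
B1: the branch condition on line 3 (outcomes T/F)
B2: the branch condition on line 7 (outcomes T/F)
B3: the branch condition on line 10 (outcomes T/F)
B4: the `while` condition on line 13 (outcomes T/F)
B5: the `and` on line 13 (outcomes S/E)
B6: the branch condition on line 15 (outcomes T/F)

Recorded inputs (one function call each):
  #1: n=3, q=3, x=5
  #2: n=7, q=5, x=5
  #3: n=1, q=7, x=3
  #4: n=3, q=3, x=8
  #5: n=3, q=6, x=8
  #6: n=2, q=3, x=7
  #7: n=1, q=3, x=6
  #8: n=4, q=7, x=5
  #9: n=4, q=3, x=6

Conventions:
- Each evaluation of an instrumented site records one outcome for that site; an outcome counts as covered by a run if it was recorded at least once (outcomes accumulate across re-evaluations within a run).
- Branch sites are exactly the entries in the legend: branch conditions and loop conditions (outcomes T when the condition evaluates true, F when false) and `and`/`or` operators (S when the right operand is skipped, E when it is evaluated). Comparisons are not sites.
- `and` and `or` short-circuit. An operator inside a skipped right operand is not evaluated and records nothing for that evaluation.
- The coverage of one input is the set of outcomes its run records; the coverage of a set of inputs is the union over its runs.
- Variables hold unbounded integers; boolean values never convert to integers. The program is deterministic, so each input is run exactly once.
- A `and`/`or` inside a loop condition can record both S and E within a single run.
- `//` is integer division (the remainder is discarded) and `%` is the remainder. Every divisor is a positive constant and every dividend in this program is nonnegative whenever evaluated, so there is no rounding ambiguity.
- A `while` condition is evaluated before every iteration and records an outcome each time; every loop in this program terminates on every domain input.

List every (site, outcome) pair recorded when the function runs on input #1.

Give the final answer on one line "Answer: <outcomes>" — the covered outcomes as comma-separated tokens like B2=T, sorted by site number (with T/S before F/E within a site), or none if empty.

Running input #1 (n=3, q=3, x=5), event by event:
  B1->F, B2->F, B3->F, B5->E, B4->T, B5->E, B4->T, B5->S, B4->F, B6->T
distinct outcomes covered: B1=F, B2=F, B3=F, B4=T, B4=F, B5=S, B5=E, B6=T

Answer: B1=F, B2=F, B3=F, B4=T, B4=F, B5=S, B5=E, B6=T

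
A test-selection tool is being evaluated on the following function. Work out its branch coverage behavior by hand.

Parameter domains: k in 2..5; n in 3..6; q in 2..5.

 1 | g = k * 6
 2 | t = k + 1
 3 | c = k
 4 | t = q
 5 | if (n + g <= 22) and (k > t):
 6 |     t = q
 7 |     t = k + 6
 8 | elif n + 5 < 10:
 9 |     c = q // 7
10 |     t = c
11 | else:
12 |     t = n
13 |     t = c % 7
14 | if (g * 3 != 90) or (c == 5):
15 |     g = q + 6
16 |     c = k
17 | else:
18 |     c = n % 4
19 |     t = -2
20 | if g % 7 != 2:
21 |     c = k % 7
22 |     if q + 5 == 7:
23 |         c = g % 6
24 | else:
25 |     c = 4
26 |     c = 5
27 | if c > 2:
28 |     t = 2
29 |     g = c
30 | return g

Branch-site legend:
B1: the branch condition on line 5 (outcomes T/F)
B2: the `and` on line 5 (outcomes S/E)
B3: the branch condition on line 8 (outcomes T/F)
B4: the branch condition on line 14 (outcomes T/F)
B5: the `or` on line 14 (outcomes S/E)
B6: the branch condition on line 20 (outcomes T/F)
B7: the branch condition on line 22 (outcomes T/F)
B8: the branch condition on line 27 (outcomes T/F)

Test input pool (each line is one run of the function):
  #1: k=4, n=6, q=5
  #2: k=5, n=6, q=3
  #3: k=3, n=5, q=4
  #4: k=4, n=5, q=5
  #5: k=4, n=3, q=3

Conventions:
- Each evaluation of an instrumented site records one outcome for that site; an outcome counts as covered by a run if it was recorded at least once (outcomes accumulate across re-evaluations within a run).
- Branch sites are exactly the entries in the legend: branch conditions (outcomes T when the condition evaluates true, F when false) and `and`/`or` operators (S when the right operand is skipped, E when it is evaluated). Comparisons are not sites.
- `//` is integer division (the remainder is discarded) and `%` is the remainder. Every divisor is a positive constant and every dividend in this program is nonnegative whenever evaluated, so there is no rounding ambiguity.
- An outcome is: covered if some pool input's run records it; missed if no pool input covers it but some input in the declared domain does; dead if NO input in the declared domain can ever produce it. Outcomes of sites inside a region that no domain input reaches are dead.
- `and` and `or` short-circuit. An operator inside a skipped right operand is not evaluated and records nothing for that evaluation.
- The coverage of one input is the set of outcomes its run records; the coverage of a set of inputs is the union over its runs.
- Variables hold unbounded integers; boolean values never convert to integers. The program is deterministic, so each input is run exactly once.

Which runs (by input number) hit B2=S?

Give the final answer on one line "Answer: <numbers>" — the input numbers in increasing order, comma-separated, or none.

input #1 (k=4, n=6, q=5): records B2=S
input #2 (k=5, n=6, q=3): records B2=S
input #3 (k=3, n=5, q=4): records B2=S
input #4 (k=4, n=5, q=5): records B2=S
input #5 (k=4, n=3, q=3): records B2=S

Answer: 1, 2, 3, 4, 5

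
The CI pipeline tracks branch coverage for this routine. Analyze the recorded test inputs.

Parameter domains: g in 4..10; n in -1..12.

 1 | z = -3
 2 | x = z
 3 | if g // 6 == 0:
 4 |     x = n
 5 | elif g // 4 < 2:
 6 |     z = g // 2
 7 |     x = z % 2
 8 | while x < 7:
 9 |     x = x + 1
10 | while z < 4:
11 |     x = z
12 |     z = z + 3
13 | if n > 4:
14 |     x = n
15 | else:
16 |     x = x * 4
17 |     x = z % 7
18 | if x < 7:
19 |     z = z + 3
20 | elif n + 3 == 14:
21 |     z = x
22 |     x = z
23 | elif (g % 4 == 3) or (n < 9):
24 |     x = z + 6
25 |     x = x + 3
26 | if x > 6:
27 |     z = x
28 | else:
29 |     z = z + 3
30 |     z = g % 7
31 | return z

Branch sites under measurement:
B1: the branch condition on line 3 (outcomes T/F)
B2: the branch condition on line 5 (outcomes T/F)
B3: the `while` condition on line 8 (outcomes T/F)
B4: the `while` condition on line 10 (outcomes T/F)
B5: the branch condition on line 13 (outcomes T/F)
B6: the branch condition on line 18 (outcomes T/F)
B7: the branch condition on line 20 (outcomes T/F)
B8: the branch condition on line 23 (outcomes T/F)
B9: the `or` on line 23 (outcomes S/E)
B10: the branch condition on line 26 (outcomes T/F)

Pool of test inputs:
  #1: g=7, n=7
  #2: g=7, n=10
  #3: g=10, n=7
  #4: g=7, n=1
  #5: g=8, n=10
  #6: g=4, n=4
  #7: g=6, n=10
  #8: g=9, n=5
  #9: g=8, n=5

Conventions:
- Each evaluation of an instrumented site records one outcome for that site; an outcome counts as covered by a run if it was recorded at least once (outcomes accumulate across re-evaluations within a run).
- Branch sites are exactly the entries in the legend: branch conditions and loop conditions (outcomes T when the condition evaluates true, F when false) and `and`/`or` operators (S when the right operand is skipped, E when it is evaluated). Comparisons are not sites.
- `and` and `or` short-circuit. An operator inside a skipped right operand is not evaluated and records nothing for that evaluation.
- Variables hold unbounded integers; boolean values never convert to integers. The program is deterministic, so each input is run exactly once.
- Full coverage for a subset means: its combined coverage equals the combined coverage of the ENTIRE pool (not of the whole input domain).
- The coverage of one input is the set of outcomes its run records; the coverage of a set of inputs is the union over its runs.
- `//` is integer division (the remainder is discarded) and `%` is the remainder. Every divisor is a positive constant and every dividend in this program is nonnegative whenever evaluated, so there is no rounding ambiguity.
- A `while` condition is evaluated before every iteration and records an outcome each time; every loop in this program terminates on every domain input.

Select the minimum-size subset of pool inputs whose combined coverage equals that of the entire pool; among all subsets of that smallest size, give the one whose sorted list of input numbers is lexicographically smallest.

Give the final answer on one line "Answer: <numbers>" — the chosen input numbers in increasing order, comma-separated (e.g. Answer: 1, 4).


input #1, g=7, n=7: events B1->F, B2->T, B3->T, B3->T, B3->T, B3->T, B3->T, B3->T, B3->F, B4->T, B4->F, B5->T, B6->F, B7->F, ...; outcomes B1=F, B2=T, B3=T, B3=F, B4=T, B4=F, B5=T, B6=F, B7=F, B8=T, B9=S, B10=T
input #2, g=7, n=10: events B1->F, B2->T, B3->T, B3->T, B3->T, B3->T, B3->T, B3->T, B3->F, B4->T, B4->F, B5->T, B6->F, B7->F, ...; outcomes B1=F, B2=T, B3=T, B3=F, B4=T, B4=F, B5=T, B6=F, B7=F, B8=T, B9=S, B10=T
input #3, g=10, n=7: events B1->F, B2->F, B3->T, B3->T, B3->T, B3->T, B3->T, B3->T, B3->T, B3->T, B3->T, B3->T, B3->F, B4->T, ...; outcomes B1=F, B2=F, B3=T, B3=F, B4=T, B4=F, B5=T, B6=F, B7=F, B8=T, B9=E, B10=T
input #4, g=7, n=1: events B1->F, B2->T, B3->T, B3->T, B3->T, B3->T, B3->T, B3->T, B3->F, B4->T, B4->F, B5->F, B6->T, B10->F; outcomes B1=F, B2=T, B3=T, B3=F, B4=T, B4=F, B5=F, B6=T, B10=F
input #5, g=8, n=10: events B1->F, B2->F, B3->T, B3->T, B3->T, B3->T, B3->T, B3->T, B3->T, B3->T, B3->T, B3->T, B3->F, B4->T, ...; outcomes B1=F, B2=F, B3=T, B3=F, B4=T, B4=F, B5=T, B6=F, B7=F, B8=F, B9=E, B10=T
input #6, g=4, n=4: events B1->T, B3->T, B3->T, B3->T, B3->F, B4->T, B4->T, B4->T, B4->F, B5->F, B6->T, B10->F; outcomes B1=T, B3=T, B3=F, B4=T, B4=F, B5=F, B6=T, B10=F
input #7, g=6, n=10: events B1->F, B2->T, B3->T, B3->T, B3->T, B3->T, B3->T, B3->T, B3->F, B4->T, B4->F, B5->T, B6->F, B7->F, ...; outcomes B1=F, B2=T, B3=T, B3=F, B4=T, B4=F, B5=T, B6=F, B7=F, B8=F, B9=E, B10=T
input #8, g=9, n=5: events B1->F, B2->F, B3->T, B3->T, B3->T, B3->T, B3->T, B3->T, B3->T, B3->T, B3->T, B3->T, B3->F, B4->T, ...; outcomes B1=F, B2=F, B3=T, B3=F, B4=T, B4=F, B5=T, B6=T, B10=F
input #9, g=8, n=5: events B1->F, B2->F, B3->T, B3->T, B3->T, B3->T, B3->T, B3->T, B3->T, B3->T, B3->T, B3->T, B3->F, B4->T, ...; outcomes B1=F, B2=F, B3=T, B3=F, B4=T, B4=F, B5=T, B6=T, B10=F
union over all inputs: B1=T, B1=F, B2=T, B2=F, B3=T, B3=F, B4=T, B4=F, B5=T, B5=F, B6=T, B6=F, B7=F, B8=T, B8=F, B9=S, B9=E, B10=T, B10=F (19 outcomes)
every size-1 subset falls short of the 19 outcomes (best: 12/19)
every size-2 subset falls short of the 19 outcomes (best: 16/19)
the canonical winner is {1, 5, 6}: size 3, full 19-outcome coverage, earliest index list among size-3 covers
Answer: 1, 5, 6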